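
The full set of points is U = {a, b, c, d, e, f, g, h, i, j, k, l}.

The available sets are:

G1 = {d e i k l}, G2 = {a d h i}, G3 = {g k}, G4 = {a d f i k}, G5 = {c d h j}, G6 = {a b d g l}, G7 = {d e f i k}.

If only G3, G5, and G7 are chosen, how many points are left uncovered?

3

Union of G3, G5, G7 = {c, d, e, f, g, h, i, j, k}.
Not covered: a, b, l — 3 points.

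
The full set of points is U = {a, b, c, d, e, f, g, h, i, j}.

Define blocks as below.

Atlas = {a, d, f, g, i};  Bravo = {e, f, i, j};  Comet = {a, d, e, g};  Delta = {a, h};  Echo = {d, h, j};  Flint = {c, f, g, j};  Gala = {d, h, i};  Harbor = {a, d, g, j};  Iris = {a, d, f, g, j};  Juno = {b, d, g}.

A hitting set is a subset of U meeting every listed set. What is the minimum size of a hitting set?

The 3 points {d, f, h} hit every block.
The blocks Bravo, Delta, Juno are pairwise disjoint, so any hitting set needs a separate point for each — at least 3. Hence 3 is optimal.

3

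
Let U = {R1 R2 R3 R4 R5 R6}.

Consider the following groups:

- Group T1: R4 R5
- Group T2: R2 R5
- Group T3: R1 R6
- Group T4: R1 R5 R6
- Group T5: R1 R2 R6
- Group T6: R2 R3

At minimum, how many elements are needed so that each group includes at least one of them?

The 3 elements {R2, R4, R6} hit every group.
The groups T1, T3, T6 are pairwise disjoint, so any hitting set needs a separate element for each — at least 3. Hence 3 is optimal.

3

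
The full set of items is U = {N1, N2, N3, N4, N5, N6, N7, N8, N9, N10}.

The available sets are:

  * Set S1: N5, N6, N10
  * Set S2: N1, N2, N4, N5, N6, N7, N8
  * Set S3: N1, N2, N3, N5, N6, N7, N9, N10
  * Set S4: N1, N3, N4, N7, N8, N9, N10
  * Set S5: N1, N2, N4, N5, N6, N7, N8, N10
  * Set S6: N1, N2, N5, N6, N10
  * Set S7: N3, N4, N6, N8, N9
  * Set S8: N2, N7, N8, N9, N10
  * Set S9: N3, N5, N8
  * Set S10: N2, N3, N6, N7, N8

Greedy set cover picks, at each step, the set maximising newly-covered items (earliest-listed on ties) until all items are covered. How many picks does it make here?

2

Greedy: pick S3 (covers 8 new) → pick S2 (covers 2 new). Total picks: 2.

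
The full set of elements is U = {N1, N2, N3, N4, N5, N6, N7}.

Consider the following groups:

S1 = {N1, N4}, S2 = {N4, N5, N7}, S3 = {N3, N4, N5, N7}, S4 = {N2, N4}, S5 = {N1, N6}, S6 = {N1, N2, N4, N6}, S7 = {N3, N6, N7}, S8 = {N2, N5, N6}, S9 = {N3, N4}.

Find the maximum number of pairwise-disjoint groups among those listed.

2

S4, S5 are pairwise disjoint (S4={N2,N4}; S5={N1,N6}).
Every remaining group overlaps one of these, and no 3 of the listed groups are pairwise disjoint, so 2 is the maximum.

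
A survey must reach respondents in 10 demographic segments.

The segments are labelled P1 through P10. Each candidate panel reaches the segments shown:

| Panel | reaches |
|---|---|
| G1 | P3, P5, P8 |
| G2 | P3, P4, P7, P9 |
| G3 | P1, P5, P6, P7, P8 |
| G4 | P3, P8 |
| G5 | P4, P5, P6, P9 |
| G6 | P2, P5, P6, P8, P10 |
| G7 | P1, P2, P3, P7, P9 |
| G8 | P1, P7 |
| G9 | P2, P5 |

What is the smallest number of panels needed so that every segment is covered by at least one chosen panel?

3

G2 and G6 and G8 together: G2 ∪ G6 ∪ G8 = {P1, P2, P3, P4, P5, P6, P7, P8, P9, P10} — every segment is covered.
Only G6 contains P10, so G6 is forced; the remaining 5 segments need at least 2 more panels (each remaining panel adds at most 4) — so at least 3 panels are needed, and 3 is optimal.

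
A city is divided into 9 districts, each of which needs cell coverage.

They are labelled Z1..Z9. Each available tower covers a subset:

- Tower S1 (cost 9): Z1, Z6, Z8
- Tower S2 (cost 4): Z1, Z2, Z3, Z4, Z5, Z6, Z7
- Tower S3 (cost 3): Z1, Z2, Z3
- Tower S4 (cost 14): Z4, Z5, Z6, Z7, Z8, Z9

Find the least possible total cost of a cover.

17

S3, S4 together cover every district (S3 ∪ S4 = {Z1, Z2, Z3, Z4, Z5, Z6, Z7, Z8, Z9}); total cost 3 + 14 = 17.
The greedy pick S2, S4 costs 18; no covering selection beats 17.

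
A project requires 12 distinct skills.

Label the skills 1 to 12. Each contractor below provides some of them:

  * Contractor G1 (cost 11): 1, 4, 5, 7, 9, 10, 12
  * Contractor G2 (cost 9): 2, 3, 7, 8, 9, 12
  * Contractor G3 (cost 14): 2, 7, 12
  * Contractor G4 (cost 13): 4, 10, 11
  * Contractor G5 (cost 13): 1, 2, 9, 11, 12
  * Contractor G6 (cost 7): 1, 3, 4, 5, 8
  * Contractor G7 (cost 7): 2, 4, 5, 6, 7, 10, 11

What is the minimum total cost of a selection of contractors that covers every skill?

23

G2, G6, G7 together cover every skill (G2 ∪ G6 ∪ G7 = {1, 2, 3, 4, 5, 6, 7, 8, 9, 10, 11, 12}); total cost 9 + 7 + 7 = 23.
No covering selection has total cost below 23.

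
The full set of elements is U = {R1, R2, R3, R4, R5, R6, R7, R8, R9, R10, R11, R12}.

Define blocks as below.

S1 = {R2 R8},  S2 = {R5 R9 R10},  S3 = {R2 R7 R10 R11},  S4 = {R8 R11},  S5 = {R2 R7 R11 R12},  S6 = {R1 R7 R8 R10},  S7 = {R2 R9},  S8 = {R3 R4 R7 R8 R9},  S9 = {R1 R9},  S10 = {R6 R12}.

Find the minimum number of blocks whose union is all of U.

Take {S2, S5, S8, S9, S10}. Their union is {R1, R2, R3, R4, R5, R6, R7, R8, R9, R10, R11, R12}, which is all 12 elements.
No 4 of the 10 blocks cover everything (all 210 combinations miss at least one element), so 5 is optimal.

5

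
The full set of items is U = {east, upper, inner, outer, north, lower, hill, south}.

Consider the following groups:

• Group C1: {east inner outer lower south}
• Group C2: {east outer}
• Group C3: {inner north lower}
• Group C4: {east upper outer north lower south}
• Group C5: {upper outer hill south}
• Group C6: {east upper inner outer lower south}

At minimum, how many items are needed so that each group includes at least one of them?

H = {outer, north} meets every group (each contains at least one member of H), and |H| = 2.
The groups C2, C3 are pairwise disjoint, so any hitting set needs a separate item for each — at least 2. Hence 2 is optimal.

2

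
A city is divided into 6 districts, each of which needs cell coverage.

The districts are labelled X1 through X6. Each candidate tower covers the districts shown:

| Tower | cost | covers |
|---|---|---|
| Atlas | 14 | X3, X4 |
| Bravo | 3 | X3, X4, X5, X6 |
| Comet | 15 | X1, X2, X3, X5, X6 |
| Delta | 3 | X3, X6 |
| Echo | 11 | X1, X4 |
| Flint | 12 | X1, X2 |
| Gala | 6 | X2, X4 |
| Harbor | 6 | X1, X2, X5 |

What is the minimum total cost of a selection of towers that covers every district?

Bravo, Harbor together cover every district (Bravo ∪ Harbor = {X1, X2, X3, X4, X5, X6}); total cost 3 + 6 = 9.
No covering selection has total cost below 9.

9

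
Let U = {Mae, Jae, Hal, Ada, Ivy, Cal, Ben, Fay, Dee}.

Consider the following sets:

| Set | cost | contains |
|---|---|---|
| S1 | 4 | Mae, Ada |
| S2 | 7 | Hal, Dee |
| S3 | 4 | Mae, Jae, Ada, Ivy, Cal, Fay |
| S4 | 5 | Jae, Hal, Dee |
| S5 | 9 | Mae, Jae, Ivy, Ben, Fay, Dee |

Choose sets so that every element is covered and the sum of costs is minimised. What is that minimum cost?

18

S3, S4, S5 together cover every element (S3 ∪ S4 ∪ S5 = {Mae, Jae, Hal, Ada, Ivy, Cal, Ben, Fay, Dee}); total cost 4 + 5 + 9 = 18.
No covering selection has total cost below 18.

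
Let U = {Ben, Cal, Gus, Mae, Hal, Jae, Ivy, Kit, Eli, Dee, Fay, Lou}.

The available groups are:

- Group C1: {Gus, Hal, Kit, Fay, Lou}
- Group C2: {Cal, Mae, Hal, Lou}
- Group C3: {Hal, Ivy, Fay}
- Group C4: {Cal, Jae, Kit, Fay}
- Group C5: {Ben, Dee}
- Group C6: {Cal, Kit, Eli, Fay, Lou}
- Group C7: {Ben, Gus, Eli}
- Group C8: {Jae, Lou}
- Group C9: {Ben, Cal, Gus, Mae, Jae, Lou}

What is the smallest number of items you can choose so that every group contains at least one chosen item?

3

Take H = {Ben, Fay, Lou}. Each listed group contains at least one of these, so H is a hitting set of size 3.
The groups C3, C7, C8 are pairwise disjoint, so any hitting set needs a separate item for each — at least 3. Hence 3 is optimal.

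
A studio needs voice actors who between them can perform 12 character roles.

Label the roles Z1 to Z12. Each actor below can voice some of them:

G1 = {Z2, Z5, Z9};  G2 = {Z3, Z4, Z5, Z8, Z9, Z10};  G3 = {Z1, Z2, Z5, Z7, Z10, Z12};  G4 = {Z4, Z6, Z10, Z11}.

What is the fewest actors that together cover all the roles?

3

Take {G2, G3, G4}. Their union is {Z1, Z2, Z3, Z4, Z5, Z6, Z7, Z8, Z9, Z10, Z11, Z12}, which is all 12 roles.
Only G3 contains Z1, so G3 is forced; the remaining 6 roles need at least 2 more actors (each remaining actor adds at most 4) — so at least 3 actors are needed, and 3 is optimal.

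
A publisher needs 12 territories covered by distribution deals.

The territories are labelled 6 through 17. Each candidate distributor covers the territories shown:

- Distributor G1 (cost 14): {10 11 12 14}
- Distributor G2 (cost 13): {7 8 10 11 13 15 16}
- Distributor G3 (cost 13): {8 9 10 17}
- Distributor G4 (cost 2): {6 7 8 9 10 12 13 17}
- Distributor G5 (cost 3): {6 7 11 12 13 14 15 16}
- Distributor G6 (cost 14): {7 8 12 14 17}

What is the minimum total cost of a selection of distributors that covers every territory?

5

G4, G5 together cover every territory (G4 ∪ G5 = {6, 7, 8, 9, 10, 11, 12, 13, 14, 15, 16, 17}); total cost 2 + 3 = 5.
No covering selection has total cost below 5.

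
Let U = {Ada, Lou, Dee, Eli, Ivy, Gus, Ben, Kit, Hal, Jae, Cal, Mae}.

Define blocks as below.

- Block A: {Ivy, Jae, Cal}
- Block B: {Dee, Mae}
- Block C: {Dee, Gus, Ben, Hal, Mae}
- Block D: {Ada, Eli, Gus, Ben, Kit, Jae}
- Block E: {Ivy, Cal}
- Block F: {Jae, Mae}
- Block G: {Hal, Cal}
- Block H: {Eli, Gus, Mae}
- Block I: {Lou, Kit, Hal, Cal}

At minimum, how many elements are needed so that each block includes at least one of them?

T = {Jae, Cal, Mae} meets every block (each contains at least one member of T), and |T| = 3.
The blocks B, D, G are pairwise disjoint, so any hitting set needs a separate element for each — at least 3. Hence 3 is optimal.

3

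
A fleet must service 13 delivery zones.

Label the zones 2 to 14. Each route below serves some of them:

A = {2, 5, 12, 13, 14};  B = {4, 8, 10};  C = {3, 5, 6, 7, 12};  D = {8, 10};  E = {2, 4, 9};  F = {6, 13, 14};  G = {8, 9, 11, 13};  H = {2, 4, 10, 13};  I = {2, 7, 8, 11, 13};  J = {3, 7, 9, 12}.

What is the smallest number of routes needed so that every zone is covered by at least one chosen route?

Take {A, C, G, H}. Their union is {2, 3, 4, 5, 6, 7, 8, 9, 10, 11, 12, 13, 14}, which is all 13 zones.
No 3 of the 10 routes cover everything (all 120 combinations miss at least one zone), so 4 is optimal.

4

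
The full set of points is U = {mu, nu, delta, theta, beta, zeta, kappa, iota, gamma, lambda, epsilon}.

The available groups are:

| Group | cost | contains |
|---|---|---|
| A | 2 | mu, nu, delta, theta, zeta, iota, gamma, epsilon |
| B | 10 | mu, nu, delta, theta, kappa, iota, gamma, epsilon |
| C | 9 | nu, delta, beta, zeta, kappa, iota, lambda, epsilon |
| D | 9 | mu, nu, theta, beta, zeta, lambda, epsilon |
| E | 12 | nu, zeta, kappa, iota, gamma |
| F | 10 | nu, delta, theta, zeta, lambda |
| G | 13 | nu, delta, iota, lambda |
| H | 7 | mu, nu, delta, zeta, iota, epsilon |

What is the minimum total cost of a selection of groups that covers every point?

11

A, C together cover every point (A ∪ C = {mu, nu, delta, theta, beta, zeta, kappa, iota, gamma, lambda, epsilon}); total cost 2 + 9 = 11.
No covering selection has total cost below 11.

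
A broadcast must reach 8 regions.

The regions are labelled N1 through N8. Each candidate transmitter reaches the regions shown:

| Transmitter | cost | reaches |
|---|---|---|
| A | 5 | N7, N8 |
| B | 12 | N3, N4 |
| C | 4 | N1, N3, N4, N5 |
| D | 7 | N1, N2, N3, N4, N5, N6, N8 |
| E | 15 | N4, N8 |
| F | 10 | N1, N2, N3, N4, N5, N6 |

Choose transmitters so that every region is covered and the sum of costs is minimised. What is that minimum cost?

A, D together cover every region (A ∪ D = {N1, N2, N3, N4, N5, N6, N7, N8}); total cost 5 + 7 = 12.
The greedy pick C, D, A costs 16; no covering selection beats 12.

12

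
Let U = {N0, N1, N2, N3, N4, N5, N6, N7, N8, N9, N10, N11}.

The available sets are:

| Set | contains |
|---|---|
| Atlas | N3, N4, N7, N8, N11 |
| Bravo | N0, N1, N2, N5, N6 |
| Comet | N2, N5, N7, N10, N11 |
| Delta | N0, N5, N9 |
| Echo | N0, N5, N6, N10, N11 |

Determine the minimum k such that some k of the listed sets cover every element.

4

Atlas, Bravo, Delta, and Echo cover everything between them: the union {N0, N1, N2, N3, N4, N5, N6, N7, N8, N9, N10, N11} is all of U.
No 3 of the 5 sets cover everything (all 10 combinations miss at least one element), so 4 is optimal.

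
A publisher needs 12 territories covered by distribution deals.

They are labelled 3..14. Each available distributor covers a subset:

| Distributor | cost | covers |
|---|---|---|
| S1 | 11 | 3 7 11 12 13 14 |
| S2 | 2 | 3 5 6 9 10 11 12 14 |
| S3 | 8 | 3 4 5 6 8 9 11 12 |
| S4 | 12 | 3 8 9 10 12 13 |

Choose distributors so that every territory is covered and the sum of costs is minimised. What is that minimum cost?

21

S1, S2, S3 together cover every territory (S1 ∪ S2 ∪ S3 = {3, 4, 5, 6, 7, 8, 9, 10, 11, 12, 13, 14}); total cost 11 + 2 + 8 = 21.
No covering selection has total cost below 21.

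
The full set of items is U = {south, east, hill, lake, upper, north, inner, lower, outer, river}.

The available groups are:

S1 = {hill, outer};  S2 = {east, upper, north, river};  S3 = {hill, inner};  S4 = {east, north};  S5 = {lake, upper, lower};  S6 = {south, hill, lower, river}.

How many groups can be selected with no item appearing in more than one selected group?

3

S1, S4, S5 are pairwise disjoint (S1={hill,outer}; S4={east,north}; S5={lake,upper,lower}).
Every remaining group overlaps one of these, and no 4 of the listed groups are pairwise disjoint, so 3 is the maximum.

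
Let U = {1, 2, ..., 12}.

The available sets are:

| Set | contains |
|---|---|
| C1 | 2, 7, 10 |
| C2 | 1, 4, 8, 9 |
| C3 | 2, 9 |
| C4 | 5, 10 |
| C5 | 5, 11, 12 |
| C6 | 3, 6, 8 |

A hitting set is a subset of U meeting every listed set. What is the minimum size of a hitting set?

The 3 elements {2, 5, 8} hit every set.
The sets C3, C5, C6 are pairwise disjoint, so any hitting set needs a separate element for each — at least 3. Hence 3 is optimal.

3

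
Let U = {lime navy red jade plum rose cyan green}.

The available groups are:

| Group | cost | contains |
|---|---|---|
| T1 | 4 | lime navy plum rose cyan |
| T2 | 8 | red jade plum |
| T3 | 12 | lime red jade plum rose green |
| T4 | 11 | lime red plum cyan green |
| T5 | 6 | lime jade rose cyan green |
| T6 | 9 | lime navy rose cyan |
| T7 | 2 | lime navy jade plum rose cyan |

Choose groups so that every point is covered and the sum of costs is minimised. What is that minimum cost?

T4, T7 together cover every point (T4 ∪ T7 = {lime, navy, red, jade, plum, rose, cyan, green}); total cost 11 + 2 = 13.
No covering selection has total cost below 13.

13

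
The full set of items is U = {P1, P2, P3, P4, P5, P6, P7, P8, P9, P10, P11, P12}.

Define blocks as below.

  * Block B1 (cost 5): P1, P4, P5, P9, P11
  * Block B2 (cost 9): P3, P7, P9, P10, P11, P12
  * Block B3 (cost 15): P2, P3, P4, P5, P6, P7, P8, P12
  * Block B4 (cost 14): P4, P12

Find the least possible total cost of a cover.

B1, B2, B3 together cover every item (B1 ∪ B2 ∪ B3 = {P1, P2, P3, P4, P5, P6, P7, P8, P9, P10, P11, P12}); total cost 5 + 9 + 15 = 29.
No covering selection has total cost below 29.

29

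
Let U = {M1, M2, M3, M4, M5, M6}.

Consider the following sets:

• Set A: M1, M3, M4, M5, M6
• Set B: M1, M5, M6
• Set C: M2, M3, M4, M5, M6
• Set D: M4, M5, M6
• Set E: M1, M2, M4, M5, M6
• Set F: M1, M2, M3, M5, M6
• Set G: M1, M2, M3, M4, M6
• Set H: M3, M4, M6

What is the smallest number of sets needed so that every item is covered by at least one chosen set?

Take {D, F}. Their union is {M1, M2, M3, M4, M5, M6}, which is all 6 items.
No single set has all 6 items (the largest, A, has 5), so 2 is optimal.

2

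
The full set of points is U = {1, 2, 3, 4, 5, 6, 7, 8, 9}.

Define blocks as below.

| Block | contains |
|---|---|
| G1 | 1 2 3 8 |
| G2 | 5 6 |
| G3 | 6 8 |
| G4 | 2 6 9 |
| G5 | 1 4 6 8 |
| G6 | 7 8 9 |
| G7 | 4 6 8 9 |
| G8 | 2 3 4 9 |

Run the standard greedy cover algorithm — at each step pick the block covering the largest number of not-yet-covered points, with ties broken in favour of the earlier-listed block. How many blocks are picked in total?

4

Greedy: pick G1 (covers 4 new) → pick G7 (covers 3 new) → pick G2 (covers 1 new) → pick G6 (covers 1 new). Total picks: 4.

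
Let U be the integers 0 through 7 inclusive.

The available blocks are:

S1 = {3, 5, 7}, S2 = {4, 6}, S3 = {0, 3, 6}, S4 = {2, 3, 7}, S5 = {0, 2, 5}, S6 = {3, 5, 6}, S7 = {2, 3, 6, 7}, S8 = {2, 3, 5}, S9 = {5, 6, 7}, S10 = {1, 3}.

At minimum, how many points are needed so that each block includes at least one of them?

3

The 3 points {0, 3, 6} hit every block.
The blocks S2, S5, S10 are pairwise disjoint, so any hitting set needs a separate point for each — at least 3. Hence 3 is optimal.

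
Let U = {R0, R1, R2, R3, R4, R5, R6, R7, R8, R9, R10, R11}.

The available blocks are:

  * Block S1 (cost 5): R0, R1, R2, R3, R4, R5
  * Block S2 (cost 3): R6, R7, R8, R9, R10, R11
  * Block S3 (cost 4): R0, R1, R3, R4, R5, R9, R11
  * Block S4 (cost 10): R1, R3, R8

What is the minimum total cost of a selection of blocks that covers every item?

8

S1, S2 together cover every item (S1 ∪ S2 = {R0, R1, R2, R3, R4, R5, R6, R7, R8, R9, R10, R11}); total cost 5 + 3 = 8.
The greedy pick S2, S3, S1 costs 12; no covering selection beats 8.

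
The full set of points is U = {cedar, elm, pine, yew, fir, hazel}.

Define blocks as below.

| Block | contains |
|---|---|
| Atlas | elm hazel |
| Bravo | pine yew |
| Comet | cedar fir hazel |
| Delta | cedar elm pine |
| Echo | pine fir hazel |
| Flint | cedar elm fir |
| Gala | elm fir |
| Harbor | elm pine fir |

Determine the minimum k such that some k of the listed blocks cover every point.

Atlas, Bravo, and Flint cover everything between them: the union {cedar, elm, pine, yew, fir, hazel} is all of U.
Only Bravo contains yew, so Bravo is forced; the remaining 4 points need at least 2 more blocks (each remaining block adds at most 3) — so at least 3 blocks are needed, and 3 is optimal.

3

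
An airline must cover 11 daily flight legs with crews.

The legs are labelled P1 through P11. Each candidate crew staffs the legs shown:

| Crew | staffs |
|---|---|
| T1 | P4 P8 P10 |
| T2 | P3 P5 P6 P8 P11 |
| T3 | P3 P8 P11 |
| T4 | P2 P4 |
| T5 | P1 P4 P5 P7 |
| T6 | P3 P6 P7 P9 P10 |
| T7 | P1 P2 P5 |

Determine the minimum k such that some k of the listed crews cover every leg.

4

Take {T3, T4, T5, T6}. Their union is {P1, P2, P3, P4, P5, P6, P7, P8, P9, P10, P11}, which is all 11 legs.
No 3 of the 7 crews cover everything (all 35 combinations miss at least one leg), so 4 is optimal.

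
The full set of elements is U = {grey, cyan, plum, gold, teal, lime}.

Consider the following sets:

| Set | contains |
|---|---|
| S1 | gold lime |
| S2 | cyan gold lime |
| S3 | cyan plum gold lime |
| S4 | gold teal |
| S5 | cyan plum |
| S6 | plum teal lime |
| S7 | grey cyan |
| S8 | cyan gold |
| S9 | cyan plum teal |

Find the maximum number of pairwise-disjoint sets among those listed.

2

S1, S9 are pairwise disjoint (S1={gold,lime}; S9={cyan,plum,teal}).
Every remaining set overlaps one of these, and no 3 of the listed sets are pairwise disjoint, so 2 is the maximum.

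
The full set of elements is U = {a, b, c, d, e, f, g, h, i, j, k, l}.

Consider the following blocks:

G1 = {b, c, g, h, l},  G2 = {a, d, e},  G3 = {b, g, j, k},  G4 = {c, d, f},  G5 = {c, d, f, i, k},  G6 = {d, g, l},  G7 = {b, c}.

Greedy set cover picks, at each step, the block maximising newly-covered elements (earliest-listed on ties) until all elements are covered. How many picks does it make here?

Greedy: pick G1 (covers 5 new) → pick G5 (covers 4 new) → pick G2 (covers 2 new) → pick G3 (covers 1 new). Total picks: 4.

4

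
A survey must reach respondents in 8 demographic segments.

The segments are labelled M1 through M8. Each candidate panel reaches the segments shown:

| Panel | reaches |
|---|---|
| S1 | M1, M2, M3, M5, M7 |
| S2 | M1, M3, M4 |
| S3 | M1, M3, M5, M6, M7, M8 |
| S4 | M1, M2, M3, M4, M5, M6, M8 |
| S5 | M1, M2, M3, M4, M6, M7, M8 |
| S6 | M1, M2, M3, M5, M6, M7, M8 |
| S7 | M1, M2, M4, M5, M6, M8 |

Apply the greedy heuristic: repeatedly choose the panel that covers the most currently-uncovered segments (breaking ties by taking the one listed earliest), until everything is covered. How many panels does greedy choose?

Greedy: pick S4 (covers 7 new) → pick S1 (covers 1 new). Total picks: 2.

2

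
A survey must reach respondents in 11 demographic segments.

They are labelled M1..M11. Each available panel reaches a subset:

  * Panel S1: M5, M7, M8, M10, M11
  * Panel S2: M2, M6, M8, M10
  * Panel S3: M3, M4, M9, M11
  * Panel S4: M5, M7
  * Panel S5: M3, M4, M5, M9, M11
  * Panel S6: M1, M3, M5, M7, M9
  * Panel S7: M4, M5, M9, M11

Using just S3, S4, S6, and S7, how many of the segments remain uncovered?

4

Union of S3, S4, S6, S7 = {M1, M3, M4, M5, M7, M9, M11}.
Not covered: M2, M6, M8, M10 — 4 segments.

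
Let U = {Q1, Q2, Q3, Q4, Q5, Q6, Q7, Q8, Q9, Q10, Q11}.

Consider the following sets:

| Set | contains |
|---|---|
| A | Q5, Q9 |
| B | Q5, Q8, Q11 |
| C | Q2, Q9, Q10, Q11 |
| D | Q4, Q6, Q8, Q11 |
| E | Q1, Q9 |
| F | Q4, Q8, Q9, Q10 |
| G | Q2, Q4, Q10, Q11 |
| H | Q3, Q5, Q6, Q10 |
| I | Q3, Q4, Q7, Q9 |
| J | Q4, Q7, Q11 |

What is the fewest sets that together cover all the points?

Take {B, C, E, H, I}. Their union is {Q1, Q2, Q3, Q4, Q5, Q6, Q7, Q8, Q9, Q10, Q11}, which is all 11 points.
No 4 of the 10 sets cover everything (all 210 combinations miss at least one point), so 5 is optimal.

5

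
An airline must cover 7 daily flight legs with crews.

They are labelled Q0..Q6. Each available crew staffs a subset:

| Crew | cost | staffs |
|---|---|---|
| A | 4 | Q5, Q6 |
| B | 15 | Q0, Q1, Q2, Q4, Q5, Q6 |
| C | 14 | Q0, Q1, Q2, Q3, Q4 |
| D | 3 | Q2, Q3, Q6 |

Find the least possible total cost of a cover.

A, C together cover every leg (A ∪ C = {Q0, Q1, Q2, Q3, Q4, Q5, Q6}); total cost 4 + 14 = 18.
No covering selection has total cost below 18.

18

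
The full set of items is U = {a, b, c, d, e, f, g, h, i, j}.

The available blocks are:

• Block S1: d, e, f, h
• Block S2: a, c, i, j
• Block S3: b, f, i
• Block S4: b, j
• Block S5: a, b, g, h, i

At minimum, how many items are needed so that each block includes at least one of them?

3

T = {b, f, i} meets every block (each contains at least one member of T), and |T| = 3.
No choice of 2 items meets every block, so 3 is the minimum.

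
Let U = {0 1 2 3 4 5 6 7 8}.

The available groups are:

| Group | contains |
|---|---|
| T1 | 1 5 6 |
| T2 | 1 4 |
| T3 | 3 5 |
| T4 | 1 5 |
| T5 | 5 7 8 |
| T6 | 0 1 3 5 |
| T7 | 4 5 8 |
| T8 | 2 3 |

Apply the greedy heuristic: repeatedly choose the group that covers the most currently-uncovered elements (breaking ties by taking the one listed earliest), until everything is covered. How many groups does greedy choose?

5

Greedy: pick T6 (covers 4 new) → pick T5 (covers 2 new) → pick T1 (covers 1 new) → pick T2 (covers 1 new) → pick T8 (covers 1 new). Total picks: 5.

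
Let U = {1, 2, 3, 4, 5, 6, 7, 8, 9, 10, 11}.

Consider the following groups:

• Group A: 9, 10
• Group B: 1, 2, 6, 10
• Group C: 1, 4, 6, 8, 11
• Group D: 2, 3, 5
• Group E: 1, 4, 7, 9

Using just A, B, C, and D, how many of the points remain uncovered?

1

Union of A, B, C, D = {1, 2, 3, 4, 5, 6, 8, 9, 10, 11}.
Not covered: 7 — 1 point.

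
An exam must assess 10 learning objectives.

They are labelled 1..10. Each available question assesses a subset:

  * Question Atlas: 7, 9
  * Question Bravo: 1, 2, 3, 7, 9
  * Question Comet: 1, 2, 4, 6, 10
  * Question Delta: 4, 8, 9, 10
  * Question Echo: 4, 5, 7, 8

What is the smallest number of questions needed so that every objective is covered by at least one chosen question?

3

Take {Bravo, Comet, Echo}. Their union is {1, 2, 3, 4, 5, 6, 7, 8, 9, 10}, which is all 10 objectives.
Only Bravo contains 3, so Bravo is forced; the remaining 5 objectives need at least 2 more questions (each remaining question adds at most 3) — so at least 3 questions are needed, and 3 is optimal.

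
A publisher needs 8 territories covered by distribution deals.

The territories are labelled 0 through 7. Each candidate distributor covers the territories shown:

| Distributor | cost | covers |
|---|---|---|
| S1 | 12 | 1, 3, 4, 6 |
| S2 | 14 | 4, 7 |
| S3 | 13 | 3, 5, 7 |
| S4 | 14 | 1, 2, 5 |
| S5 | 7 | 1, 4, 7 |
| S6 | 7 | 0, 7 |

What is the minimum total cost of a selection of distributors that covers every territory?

S1, S4, S6 together cover every territory (S1 ∪ S4 ∪ S6 = {0, 1, 2, 3, 4, 5, 6, 7}); total cost 12 + 14 + 7 = 33.
The greedy pick S5, S1, S4, S6 costs 40; no covering selection beats 33.

33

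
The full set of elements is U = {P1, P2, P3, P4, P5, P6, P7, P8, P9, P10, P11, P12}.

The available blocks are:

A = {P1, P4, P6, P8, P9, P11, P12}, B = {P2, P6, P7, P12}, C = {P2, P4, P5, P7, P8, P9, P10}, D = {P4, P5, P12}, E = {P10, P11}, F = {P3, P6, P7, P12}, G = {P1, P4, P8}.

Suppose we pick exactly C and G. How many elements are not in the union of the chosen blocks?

Union of C, G = {P1, P2, P4, P5, P7, P8, P9, P10}.
Not covered: P3, P6, P11, P12 — 4 elements.

4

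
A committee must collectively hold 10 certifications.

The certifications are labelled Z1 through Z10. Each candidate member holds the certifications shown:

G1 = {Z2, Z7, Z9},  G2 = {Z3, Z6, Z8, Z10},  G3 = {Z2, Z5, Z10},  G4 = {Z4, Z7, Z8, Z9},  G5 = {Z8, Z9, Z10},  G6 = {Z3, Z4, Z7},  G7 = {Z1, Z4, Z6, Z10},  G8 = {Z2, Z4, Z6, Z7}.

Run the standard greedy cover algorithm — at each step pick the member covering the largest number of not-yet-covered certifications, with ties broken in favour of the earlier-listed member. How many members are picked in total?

Greedy: pick G2 (covers 4 new) → pick G1 (covers 3 new) → pick G7 (covers 2 new) → pick G3 (covers 1 new). Total picks: 4.

4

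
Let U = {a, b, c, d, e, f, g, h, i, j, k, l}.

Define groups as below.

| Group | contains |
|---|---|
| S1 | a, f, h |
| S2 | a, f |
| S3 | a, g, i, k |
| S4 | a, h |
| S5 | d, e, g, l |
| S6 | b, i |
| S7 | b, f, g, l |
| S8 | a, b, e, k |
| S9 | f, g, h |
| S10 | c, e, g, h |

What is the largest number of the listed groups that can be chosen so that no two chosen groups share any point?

3

S1, S5, S6 are pairwise disjoint (S1={a,f,h}; S5={d,e,g,l}; S6={b,i}).
Every remaining group overlaps one of these, and no 4 of the listed groups are pairwise disjoint, so 3 is the maximum.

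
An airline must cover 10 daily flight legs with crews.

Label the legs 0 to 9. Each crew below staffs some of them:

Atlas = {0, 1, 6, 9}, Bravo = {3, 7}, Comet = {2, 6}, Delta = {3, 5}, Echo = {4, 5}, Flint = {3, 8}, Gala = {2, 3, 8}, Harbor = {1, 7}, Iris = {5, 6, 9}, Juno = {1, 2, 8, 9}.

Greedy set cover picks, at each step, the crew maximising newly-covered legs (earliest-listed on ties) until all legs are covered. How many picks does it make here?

4

Greedy: pick Atlas (covers 4 new) → pick Gala (covers 3 new) → pick Echo (covers 2 new) → pick Bravo (covers 1 new). Total picks: 4.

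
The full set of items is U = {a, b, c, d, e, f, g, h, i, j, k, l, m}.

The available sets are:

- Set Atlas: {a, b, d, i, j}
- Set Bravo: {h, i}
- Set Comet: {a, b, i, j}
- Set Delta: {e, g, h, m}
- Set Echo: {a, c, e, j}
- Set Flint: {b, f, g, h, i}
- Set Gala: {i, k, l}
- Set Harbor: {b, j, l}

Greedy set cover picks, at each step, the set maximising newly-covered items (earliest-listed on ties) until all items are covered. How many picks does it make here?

Greedy: pick Atlas (covers 5 new) → pick Delta (covers 4 new) → pick Gala (covers 2 new) → pick Echo (covers 1 new) → pick Flint (covers 1 new). Total picks: 5.

5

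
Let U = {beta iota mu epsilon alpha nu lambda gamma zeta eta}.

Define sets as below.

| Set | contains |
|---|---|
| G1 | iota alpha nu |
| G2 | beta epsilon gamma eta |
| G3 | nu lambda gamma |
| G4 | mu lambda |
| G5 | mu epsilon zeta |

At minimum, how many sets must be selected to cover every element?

G1 and G2 and G4 and G5 together: G1 ∪ G2 ∪ G4 ∪ G5 = {beta, iota, mu, epsilon, alpha, nu, lambda, gamma, zeta, eta} — every element is covered.
Only G5 contains zeta, so G5 is forced; the remaining 7 elements need at least 3 more sets (each remaining set adds at most 3) — so at least 4 sets are needed, and 4 is optimal.

4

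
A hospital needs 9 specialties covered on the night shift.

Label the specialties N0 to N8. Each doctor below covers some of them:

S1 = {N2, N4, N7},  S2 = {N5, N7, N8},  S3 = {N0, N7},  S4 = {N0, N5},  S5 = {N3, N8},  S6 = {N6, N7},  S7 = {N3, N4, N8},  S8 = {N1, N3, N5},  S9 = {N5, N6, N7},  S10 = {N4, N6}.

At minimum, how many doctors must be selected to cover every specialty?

5

Take {S1, S3, S7, S8, S9}. Their union is {N0, N1, N2, N3, N4, N5, N6, N7, N8}, which is all 9 specialties.
No 4 of the 10 doctors cover everything (all 210 combinations miss at least one specialty), so 5 is optimal.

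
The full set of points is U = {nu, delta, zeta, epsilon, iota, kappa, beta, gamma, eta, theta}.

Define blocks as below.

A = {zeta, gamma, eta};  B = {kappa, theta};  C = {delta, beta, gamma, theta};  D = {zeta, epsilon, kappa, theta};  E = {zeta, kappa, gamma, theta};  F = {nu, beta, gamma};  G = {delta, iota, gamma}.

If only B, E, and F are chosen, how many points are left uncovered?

4

Union of B, E, F = {nu, zeta, kappa, beta, gamma, theta}.
Not covered: delta, epsilon, iota, eta — 4 points.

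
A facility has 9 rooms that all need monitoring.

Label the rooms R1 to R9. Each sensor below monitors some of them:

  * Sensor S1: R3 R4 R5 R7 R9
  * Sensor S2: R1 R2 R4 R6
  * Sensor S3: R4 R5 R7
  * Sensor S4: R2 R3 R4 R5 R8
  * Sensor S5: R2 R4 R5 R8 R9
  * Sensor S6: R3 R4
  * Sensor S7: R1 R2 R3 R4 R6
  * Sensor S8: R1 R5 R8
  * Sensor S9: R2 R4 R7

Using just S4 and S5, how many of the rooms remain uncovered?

3

Union of S4, S5 = {R2, R3, R4, R5, R8, R9}.
Not covered: R1, R6, R7 — 3 rooms.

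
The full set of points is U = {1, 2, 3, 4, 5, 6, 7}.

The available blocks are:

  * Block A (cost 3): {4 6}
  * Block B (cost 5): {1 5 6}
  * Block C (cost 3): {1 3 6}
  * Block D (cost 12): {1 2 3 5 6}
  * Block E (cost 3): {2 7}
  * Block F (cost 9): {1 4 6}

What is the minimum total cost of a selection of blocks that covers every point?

14

A, B, C, E together cover every point (A ∪ B ∪ C ∪ E = {1, 2, 3, 4, 5, 6, 7}); total cost 3 + 5 + 3 + 3 = 14.
No covering selection has total cost below 14.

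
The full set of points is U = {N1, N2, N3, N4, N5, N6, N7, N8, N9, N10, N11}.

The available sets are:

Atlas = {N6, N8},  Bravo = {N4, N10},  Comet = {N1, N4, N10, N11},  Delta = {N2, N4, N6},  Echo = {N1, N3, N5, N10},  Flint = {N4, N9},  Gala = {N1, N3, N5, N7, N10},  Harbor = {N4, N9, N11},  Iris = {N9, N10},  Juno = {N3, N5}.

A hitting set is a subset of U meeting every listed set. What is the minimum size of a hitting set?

Take H = {N3, N4, N6, N9}. Each listed set contains at least one of these, so H is a hitting set of size 4.
No choice of 3 points meets every set, so 4 is the minimum.

4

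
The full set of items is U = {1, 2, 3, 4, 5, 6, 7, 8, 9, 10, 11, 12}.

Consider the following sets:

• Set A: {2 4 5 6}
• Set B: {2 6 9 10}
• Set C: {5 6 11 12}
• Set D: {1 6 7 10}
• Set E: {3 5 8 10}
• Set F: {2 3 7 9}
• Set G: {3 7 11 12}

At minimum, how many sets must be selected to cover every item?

5

Take {A, C, D, E, F}. Their union is {1, 2, 3, 4, 5, 6, 7, 8, 9, 10, 11, 12}, which is all 12 items.
No 4 of the 7 sets cover everything (all 35 combinations miss at least one item), so 5 is optimal.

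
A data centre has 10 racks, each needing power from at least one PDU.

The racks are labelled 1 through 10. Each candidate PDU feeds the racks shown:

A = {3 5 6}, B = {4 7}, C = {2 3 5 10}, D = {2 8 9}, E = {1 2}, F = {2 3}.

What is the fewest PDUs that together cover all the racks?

A and B and C and D and E together: A ∪ B ∪ C ∪ D ∪ E = {1, 2, 3, 4, 5, 6, 7, 8, 9, 10} — every rack is covered.
No 4 of the 6 PDUs cover everything (all 15 combinations miss at least one rack), so 5 is optimal.

5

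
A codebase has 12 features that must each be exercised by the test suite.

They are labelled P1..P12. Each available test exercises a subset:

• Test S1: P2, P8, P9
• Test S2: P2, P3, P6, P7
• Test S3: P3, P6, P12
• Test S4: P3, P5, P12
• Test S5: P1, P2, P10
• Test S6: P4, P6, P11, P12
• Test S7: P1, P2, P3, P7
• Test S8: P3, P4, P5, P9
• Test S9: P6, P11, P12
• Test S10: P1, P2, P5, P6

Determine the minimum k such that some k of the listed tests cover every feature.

5

S1 and S2 and S4 and S5 and S6 together: S1 ∪ S2 ∪ S4 ∪ S5 ∪ S6 = {P1, P2, P3, P4, P5, P6, P7, P8, P9, P10, P11, P12} — every feature is covered.
No 4 of the 10 tests cover everything (all 210 combinations miss at least one feature), so 5 is optimal.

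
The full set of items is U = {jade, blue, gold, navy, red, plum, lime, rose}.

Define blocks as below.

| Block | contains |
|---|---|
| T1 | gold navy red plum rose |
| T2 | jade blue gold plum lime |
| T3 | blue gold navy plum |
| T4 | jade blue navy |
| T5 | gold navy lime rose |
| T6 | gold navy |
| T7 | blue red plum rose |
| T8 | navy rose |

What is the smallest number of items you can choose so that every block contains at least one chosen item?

2

The 2 items {blue, navy} hit every block.
The blocks T2, T8 are pairwise disjoint, so any hitting set needs a separate item for each — at least 2. Hence 2 is optimal.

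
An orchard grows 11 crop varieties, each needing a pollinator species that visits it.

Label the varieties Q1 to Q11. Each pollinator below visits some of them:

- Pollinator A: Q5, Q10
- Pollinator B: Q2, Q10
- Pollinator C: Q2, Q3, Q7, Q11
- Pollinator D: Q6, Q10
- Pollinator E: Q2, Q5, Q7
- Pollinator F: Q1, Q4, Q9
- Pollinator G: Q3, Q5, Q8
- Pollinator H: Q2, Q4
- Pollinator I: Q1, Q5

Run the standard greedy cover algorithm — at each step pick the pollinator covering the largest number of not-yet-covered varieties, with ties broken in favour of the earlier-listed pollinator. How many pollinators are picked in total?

Greedy: pick C (covers 4 new) → pick F (covers 3 new) → pick A (covers 2 new) → pick D (covers 1 new) → pick G (covers 1 new). Total picks: 5.
(The true minimum cover uses only 4 pollinators, so greedy is not optimal here.)

5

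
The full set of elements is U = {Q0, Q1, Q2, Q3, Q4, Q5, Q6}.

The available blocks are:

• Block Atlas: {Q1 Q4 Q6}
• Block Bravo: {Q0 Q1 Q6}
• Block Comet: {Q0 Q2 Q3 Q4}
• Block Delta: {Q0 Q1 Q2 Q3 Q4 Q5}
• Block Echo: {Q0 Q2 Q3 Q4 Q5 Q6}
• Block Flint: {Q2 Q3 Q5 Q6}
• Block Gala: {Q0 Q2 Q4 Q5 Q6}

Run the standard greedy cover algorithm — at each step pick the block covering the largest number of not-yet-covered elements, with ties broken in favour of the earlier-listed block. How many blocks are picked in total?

2

Greedy: pick Delta (covers 6 new) → pick Atlas (covers 1 new). Total picks: 2.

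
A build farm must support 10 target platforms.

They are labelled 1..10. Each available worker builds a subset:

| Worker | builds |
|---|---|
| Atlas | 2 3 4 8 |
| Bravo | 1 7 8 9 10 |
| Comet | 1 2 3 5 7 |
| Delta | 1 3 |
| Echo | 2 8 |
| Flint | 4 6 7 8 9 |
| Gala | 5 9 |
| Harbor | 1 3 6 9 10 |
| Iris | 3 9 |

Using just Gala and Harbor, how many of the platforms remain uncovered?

4

Union of Gala, Harbor = {1, 3, 5, 6, 9, 10}.
Not covered: 2, 4, 7, 8 — 4 platforms.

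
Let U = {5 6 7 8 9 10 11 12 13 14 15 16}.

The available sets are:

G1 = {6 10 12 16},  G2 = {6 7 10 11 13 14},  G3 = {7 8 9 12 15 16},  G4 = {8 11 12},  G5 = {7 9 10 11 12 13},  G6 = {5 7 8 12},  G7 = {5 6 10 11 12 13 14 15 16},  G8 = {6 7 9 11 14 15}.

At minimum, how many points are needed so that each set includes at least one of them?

2

H = {11, 12} meets every set (each contains at least one member of H), and |H| = 2.
No single point lies in every set, so at least 2 are needed and 2 is optimal.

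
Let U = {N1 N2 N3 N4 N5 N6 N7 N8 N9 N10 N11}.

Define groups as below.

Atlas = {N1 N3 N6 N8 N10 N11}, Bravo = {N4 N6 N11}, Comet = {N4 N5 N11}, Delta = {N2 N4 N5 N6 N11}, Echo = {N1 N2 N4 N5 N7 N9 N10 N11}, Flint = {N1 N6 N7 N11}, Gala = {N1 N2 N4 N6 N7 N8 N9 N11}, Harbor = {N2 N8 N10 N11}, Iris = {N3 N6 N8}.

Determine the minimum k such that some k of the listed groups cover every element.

2

Take {Atlas, Echo}. Their union is {N1, N2, N3, N4, N5, N6, N7, N8, N9, N10, N11}, which is all 11 elements.
No single group has all 11 elements (the largest, Echo, has 8), so 2 is optimal.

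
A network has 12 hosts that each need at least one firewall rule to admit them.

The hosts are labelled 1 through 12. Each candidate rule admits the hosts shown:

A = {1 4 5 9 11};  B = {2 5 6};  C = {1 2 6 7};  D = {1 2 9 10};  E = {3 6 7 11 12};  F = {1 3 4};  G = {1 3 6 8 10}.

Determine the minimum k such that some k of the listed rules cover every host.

4

Take {A, D, E, G}. Their union is {1, 2, 3, 4, 5, 6, 7, 8, 9, 10, 11, 12}, which is all 12 hosts.
No 3 of the 7 rules cover everything (all 35 combinations miss at least one host), so 4 is optimal.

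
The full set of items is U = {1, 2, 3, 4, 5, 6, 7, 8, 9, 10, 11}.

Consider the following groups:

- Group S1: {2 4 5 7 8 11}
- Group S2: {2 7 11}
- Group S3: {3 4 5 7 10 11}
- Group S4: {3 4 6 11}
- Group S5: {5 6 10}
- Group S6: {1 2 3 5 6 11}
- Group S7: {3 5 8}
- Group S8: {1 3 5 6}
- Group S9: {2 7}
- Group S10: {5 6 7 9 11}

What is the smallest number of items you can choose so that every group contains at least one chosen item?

3

H = {3, 7, 10} meets every group (each contains at least one member of H), and |H| = 3.
No choice of 2 items meets every group, so 3 is the minimum.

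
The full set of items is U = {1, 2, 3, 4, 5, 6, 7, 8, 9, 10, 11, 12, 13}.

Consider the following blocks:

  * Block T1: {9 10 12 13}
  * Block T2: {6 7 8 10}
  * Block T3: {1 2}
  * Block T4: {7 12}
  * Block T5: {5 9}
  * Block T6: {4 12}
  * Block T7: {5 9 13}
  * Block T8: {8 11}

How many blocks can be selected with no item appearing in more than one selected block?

4

T3, T6, T7, T8 are pairwise disjoint (T3={1,2}; T6={4,12}; T7={5,9,13}; T8={8,11}).
Every remaining block overlaps one of these, and no 5 of the listed blocks are pairwise disjoint, so 4 is the maximum.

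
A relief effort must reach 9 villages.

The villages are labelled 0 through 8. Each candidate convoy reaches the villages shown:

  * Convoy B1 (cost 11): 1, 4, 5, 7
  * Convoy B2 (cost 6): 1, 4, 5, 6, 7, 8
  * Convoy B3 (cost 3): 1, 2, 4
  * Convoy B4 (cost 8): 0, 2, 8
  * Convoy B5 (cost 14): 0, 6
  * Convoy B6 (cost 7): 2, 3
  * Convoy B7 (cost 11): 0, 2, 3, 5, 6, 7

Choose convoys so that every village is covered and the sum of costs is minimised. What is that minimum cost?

17

B2, B7 together cover every village (B2 ∪ B7 = {0, 1, 2, 3, 4, 5, 6, 7, 8}); total cost 6 + 11 = 17.
The greedy pick B2, B3, B7 costs 20; no covering selection beats 17.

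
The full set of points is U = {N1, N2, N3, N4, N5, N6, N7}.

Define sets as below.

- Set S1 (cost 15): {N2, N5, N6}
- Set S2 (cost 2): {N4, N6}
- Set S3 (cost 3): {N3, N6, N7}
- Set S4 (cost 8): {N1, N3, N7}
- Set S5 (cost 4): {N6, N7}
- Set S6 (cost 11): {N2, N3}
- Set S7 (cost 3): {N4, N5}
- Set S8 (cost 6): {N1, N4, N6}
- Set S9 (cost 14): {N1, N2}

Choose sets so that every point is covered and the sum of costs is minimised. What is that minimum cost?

20

S3, S7, S9 together cover every point (S3 ∪ S7 ∪ S9 = {N1, N2, N3, N4, N5, N6, N7}); total cost 3 + 3 + 14 = 20.
The greedy pick S2, S3, S7, S8, S6 costs 25; no covering selection beats 20.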